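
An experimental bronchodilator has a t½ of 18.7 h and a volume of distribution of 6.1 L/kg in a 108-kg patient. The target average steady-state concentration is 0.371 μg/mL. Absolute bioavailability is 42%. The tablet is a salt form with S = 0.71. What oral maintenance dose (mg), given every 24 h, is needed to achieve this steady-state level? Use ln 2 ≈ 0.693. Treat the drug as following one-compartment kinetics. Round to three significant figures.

729 mg

Vd(total) = 108 kg × 6.1 L/kg = 658.8 L
CL = ln 2 · Vd / t½ = 0.693 × 658.8 / 18.7 = 24.41 L/h
D = CL × Css × τ / F / S = 24.41 × 0.371 × 24 / 0.42 / 0.71 = 728.9 mg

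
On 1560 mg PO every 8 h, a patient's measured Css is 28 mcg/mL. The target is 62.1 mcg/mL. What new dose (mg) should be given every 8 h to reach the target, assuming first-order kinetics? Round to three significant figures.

With linear kinetics, Css is proportional to dose rate (D/τ) at fixed clearance.
D₂ = D₁ × (Css,target / Css,current) = 1560 × 62.1/28 = 3460 mg

3460 mg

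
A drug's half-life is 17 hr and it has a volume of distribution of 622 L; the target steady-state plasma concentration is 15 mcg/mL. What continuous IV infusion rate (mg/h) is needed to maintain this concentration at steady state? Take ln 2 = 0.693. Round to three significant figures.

CL = ln 2 · Vd / t½ = 0.693 × 622.0 / 17 = 25.36 L/h
Infusion rate = CL × Css = 25.36 × 15 = 380.4 mg/h

380 mg/h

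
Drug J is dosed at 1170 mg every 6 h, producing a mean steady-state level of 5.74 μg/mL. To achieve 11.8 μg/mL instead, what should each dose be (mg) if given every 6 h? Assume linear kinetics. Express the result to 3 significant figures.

2410 mg

With linear kinetics, Css is proportional to dose rate (D/τ) at fixed clearance.
D₂ = D₁ × (Css,target / Css,current) = 1170 × 11.8/5.74 = 2405 mg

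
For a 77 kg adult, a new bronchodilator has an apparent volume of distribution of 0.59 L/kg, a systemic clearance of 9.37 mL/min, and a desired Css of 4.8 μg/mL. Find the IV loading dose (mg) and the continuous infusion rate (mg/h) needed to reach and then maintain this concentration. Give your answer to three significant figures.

Vd(total) = 77 kg × 0.59 L/kg = 45.43 L
Loading: fill Vd to C_target → 45.43 L × 4.8 mg/L = 218.1 mg
CL = 9.37 mL/min = 9.37 × 0.06 = 0.5622 L/h
Infusion rate = 0.5622 L/h × 4.8 mg/L = 2.699 mg/h

(a) 218 mg; (b) 2.70 mg/h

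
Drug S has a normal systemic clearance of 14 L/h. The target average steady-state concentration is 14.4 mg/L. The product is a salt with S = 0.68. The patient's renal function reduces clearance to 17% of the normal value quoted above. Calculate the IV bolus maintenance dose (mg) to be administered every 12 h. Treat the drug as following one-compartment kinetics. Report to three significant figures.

Patient clearance = 0.17 × 14.00 = 2.380 L/h
D = CL × Css × τ / S = 2.380 × 14.4 × 12 / 0.68 = 604.8 mg

605 mg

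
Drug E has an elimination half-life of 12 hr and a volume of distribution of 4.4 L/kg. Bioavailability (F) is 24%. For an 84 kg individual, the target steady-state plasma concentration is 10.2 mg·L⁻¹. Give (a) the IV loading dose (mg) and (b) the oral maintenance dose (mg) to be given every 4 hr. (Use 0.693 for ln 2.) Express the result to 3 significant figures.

(a) 3770 mg; (b) 3630 mg

Total Vd = 4.4 × 84 = 369.6 L
LD = Vd × C = 369.6 × 10.2 = 3770 mg
CL = 0.693 × Vd / t½ = 0.693 × 369.6 / 12 = 21.34 L/h
D = CL × Css × τ / F = 21.34 × 10.2 × 4 / 0.24 = 3628 mg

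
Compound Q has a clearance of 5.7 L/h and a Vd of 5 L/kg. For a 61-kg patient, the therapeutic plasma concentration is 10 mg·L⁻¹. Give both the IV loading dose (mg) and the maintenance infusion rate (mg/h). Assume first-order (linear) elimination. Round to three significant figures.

Vd = 5 L/kg × 61 kg = 305.0 L
Loading dose = Vd × C = 305.0 × 10 = 3050 mg
Maintenance: replace elimination → rate = CL × Css = 5.700 × 10 = 57.00 mg/h

(a) 3050 mg; (b) 57.0 mg/h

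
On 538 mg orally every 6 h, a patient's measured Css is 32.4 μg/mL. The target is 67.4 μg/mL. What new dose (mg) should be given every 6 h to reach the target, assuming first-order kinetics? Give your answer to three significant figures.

1120 mg

For first-order elimination, Css ∝ F·D/(CL·τ); F and CL are unchanged, so Css ∝ D/τ.
D₂ = D₁ × (Css,target / Css,current) = 538 × 67.4/32.4 = 1119 mg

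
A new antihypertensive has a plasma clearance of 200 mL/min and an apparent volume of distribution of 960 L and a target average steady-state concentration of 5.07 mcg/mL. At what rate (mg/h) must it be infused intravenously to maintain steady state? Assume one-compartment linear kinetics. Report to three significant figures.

CL = 200 mL/min × 60/1000 = 12.00 L/h
Infusion rate = CL · Css = 12.00 L/h × 5.07 mg/L = 60.84 mg/h

60.8 mg/h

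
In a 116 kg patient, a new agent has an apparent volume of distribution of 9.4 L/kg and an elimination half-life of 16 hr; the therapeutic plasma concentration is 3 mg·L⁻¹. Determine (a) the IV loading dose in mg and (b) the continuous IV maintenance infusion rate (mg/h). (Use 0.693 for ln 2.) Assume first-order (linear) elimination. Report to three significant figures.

(a) 3270 mg; (b) 142 mg/h

Vd = 9.4 L/kg × 116 kg = 1090 L
LD = Vd × C = 1090 × 3 = 3270 mg
CL = 0.693 × Vd / t½ = 0.693 × 1090 / 16 = 47.21 L/h
Infusion rate = CL × Css = 47.21 × 3 = 141.6 mg/h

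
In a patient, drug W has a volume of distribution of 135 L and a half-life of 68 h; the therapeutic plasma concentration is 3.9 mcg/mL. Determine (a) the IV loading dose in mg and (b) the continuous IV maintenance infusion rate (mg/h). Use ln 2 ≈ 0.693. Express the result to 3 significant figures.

LD = Vd × C = 135.0 × 3.9 = 526.5 mg
CL = 0.693 × Vd / t½ = 0.693 × 135.0 / 68 = 1.376 L/h
Infusion rate = CL × Css = 1.376 × 3.9 = 5.366 mg/h

(a) 527 mg; (b) 5.37 mg/h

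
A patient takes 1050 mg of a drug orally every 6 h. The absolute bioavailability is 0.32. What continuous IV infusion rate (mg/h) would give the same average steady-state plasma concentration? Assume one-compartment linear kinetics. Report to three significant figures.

Equivalent systemic input: infusion rate = F·D/τ.
Rate = 0.32 × 1050 / 6 = 56.00 mg/h

56.0 mg/h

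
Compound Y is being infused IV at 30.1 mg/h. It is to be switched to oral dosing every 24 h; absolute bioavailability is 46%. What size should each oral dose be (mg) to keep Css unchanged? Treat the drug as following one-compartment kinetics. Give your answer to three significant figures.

1570 mg

To maintain the same Css, the systemic dosing rate must be unchanged: F·D/τ = infusion rate.
D = rate × τ / F = 30.1 × 24 / 0.46 = 1570 mg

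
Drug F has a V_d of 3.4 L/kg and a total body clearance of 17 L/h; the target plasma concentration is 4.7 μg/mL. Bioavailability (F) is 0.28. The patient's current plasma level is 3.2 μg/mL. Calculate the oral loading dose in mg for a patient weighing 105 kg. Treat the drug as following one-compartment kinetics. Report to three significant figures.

Vd(total) = 105 kg × 3.4 L/kg = 357.0 L
Concentration deficit ΔC = 4.7 − 3.2 = 1.500 mg/L
LD = Vd × ΔC / F = 357.0 × 1.500 / 0.28 = 1913 mg

1910 mg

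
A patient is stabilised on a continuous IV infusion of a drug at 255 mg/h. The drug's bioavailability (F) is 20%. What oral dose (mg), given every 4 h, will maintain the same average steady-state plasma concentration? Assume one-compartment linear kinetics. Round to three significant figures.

To maintain the same Css, the systemic dosing rate must be unchanged: F·D/τ = infusion rate.
D = rate × τ / F = 255 × 4 / 0.2 = 5100 mg

5100 mg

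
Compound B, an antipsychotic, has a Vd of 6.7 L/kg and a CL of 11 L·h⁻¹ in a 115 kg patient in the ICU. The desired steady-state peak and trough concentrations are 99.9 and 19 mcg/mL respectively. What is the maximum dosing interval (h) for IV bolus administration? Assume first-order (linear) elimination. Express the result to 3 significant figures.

116 h

Vd = 6.7 L/kg × 115 kg = 770.5 L
k = CL / Vd = 11.00 / 770.5 = 0.01428 h⁻¹
Between IV bolus doses, concentration decays as C = C₀·e^(−kτ), so C_peak/C_trough = e^(kτ).
τ_max = ln(C_peak/C_trough) / k = ln(99.9/19) / 0.01428 = 1.660 / 0.01428 = 116.2 h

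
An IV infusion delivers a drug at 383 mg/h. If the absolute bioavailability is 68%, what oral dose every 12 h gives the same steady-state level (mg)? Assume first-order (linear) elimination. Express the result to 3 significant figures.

To maintain the same Css, the systemic dosing rate must be unchanged: F·D/τ = infusion rate.
D = rate × τ / F = 383 × 12 / 0.68 = 6759 mg

6760 mg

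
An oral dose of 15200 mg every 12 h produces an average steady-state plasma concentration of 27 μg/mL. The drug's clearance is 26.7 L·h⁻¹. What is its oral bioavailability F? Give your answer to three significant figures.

F·D/τ = CL·Css at steady state → F = CL·Css·τ / D.
F = 26.7 × 27 × 12 / 15200 = 0.569

0.569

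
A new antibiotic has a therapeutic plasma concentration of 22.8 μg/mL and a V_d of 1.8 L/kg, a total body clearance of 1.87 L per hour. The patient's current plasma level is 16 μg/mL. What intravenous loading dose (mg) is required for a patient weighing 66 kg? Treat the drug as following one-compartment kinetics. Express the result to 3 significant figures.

808 mg

Total Vd = 1.8 × 66 = 118.8 L
Loading dose depends on Vd (not clearance): it fills the distribution volume.
Concentration deficit ΔC = 22.8 − 16 = 6.800 mg/L
LD = Vd × ΔC = 118.8 × 6.800 = 807.8 mg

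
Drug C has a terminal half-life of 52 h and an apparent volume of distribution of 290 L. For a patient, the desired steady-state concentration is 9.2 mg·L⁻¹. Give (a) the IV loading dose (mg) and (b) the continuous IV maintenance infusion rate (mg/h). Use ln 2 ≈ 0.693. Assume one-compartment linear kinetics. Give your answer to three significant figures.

(a) 2670 mg; (b) 35.6 mg/h

LD = Vd × C = 290.0 × 9.2 = 2668 mg
CL = 0.693 × Vd / t½ = 0.693 × 290.0 / 52 = 3.865 L/h
Infusion rate = CL × Css = 3.865 × 9.2 = 35.56 mg/h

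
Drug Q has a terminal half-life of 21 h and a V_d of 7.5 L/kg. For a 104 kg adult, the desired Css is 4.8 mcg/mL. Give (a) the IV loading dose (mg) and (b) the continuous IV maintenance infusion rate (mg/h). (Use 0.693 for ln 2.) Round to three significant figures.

(a) 3740 mg; (b) 124 mg/h

Total Vd = 7.5 × 104 = 780.0 L
LD = Vd × C = 780.0 × 4.8 = 3744 mg
CL = 0.693 × Vd / t½ = 0.693 × 780.0 / 21 = 25.74 L/h
Infusion rate = CL × Css = 25.74 × 4.8 = 123.6 mg/h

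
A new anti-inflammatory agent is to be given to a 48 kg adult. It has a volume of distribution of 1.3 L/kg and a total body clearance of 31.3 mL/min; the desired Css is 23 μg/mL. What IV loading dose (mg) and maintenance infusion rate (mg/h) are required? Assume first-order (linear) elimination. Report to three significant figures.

Vd = 1.3 L/kg × 48 kg = 62.40 L
Loading dose = Vd × C = 62.40 × 23 = 1435 mg
Convert clearance: 31.3 mL/min × 60 min/h ÷ 1000 mL/L = 1.878 L/h
Infusion rate = 1.878 L/h × 23 mg/L = 43.19 mg/h

(a) 1440 mg; (b) 43.2 mg/h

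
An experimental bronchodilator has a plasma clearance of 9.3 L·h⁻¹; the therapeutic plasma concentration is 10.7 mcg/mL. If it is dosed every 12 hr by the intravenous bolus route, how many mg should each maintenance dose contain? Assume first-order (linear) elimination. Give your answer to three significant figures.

1190 mg

D = CL × Css × τ = 9.300 × 10.7 × 12 = 1194 mg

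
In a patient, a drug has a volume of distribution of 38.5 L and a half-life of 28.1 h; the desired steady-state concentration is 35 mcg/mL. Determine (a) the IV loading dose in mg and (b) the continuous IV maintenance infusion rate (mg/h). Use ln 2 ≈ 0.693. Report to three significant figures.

LD = Vd × C = 38.50 × 35 = 1348 mg
CL = 0.693 × Vd / t½ = 0.693 × 38.50 / 28.1 = 0.9495 L/h
Infusion rate = CL × Css = 0.9495 × 35 = 33.23 mg/h

(a) 1350 mg; (b) 33.2 mg/h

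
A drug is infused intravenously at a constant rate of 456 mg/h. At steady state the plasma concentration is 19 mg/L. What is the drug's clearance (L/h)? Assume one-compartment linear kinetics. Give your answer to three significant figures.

24.0 L/h

At steady state, infusion rate = CL × Css, so CL = rate / Css.
CL = 456 / 19 = 24.00 L/h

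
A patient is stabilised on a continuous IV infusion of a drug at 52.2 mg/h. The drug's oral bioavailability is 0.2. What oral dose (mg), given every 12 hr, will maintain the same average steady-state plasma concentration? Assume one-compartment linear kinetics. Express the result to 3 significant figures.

3130 mg

To maintain the same Css, the systemic dosing rate must be unchanged: F·D/τ = infusion rate.
D = rate × τ / F = 52.2 × 12 / 0.2 = 3132 mg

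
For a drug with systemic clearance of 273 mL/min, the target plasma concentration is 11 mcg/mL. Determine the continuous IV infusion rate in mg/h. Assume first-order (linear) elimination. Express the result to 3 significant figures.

180 mg/h

Convert clearance: 273 mL/min × 60 min/h ÷ 1000 mL/L = 16.38 L/h
R₀ = 16.38 × 11 = 180.2 mg/h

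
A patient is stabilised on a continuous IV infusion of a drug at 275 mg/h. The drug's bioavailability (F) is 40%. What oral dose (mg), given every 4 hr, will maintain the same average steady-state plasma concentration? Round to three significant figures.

To maintain the same Css, the systemic dosing rate must be unchanged: F·D/τ = infusion rate.
D = rate × τ / F = 275 × 4 / 0.4 = 2750 mg

2750 mg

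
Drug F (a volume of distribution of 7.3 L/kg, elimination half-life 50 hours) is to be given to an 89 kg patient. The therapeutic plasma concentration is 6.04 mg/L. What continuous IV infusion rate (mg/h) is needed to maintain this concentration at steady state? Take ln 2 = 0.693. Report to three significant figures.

Vd(total) = 89 kg × 7.3 L/kg = 649.7 L
k = 0.693/50 = 0.01386 h⁻¹, so CL = k·Vd = 0.01386 × 649.7 = 9.005 L/h
Infusion rate = CL × Css = 9.005 × 6.04 = 54.39 mg/h

54.4 mg/h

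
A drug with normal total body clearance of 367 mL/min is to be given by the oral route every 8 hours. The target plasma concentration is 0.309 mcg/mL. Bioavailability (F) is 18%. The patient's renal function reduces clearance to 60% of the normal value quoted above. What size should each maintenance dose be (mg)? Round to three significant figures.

CL = 367 mL/min × 60/1000 = 22.02 L/h
Patient clearance = 0.6 × 22.02 = 13.21 L/h
At steady state, dose per interval replaces the amount cleared in that interval: F·D/τ = CL·Css.
D = CL × Css × τ / F = 13.21 × 0.309 × 8 / 0.18 = 181.4 mg

181 mg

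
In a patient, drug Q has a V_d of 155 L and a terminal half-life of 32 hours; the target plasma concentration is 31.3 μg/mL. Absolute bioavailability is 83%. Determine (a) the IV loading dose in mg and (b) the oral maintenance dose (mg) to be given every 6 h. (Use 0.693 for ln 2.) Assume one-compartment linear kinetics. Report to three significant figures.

(a) 4850 mg; (b) 760 mg

LD = Vd × C = 155.0 × 31.3 = 4852 mg
CL = 0.693 × Vd / t½ = 0.693 × 155.0 / 32 = 3.357 L/h
D = CL × Css × τ / F = 3.357 × 31.3 × 6 / 0.83 = 759.6 mg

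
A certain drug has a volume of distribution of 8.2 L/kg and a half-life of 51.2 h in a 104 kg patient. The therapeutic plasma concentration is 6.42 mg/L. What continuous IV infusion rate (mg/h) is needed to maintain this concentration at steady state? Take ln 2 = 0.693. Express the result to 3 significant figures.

Vd(total) = 104 kg × 8.2 L/kg = 852.8 L
CL = 0.693 × Vd / t½ = 0.693 × 852.8 / 51.2 = 11.54 L/h
Infusion rate = CL × Css = 11.54 × 6.42 = 74.09 mg/h

74.1 mg/h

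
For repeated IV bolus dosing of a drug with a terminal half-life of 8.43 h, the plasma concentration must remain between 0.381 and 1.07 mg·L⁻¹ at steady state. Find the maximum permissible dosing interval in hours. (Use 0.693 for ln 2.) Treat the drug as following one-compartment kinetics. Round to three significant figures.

12.6 h

k = 0.693 / t½ = 0.693 / 8.43 = 0.08221 h⁻¹
Between IV bolus doses, concentration decays as C = C₀·e^(−kτ), so C_peak/C_trough = e^(kτ).
τ_max = ln(C_peak/C_trough) / k = ln(1.07/0.381) / 0.08221 = 1.033 / 0.08221 = 12.57 h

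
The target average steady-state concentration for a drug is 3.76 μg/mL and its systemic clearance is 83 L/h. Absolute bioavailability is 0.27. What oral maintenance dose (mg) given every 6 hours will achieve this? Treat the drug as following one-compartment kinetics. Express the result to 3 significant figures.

D = CL × Css × τ / F = 83.00 × 3.76 × 6 / 0.27 = 6935 mg

6940 mg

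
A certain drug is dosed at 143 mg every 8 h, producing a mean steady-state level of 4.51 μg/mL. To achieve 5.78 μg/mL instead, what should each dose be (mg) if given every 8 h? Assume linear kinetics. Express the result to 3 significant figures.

183 mg

For first-order elimination, Css ∝ F·D/(CL·τ); F and CL are unchanged, so Css ∝ D/τ.
D₂ = D₁ × (Css,target / Css,current) = 143 × 5.78/4.51 = 183.3 mg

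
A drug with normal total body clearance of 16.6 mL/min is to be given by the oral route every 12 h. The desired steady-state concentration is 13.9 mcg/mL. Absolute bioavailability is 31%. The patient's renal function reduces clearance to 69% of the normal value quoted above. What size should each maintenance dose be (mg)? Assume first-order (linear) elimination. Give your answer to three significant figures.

CL = 16.6 mL/min × 60/1000 = 0.9960 L/h
Patient clearance = 0.69 × 0.9960 = 0.6872 L/h
D = CL × Css × τ / F = 0.6872 × 13.9 × 12 / 0.31 = 369.8 mg

370 mg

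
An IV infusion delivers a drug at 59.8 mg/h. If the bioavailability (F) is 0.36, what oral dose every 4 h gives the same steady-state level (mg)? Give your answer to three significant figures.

To maintain the same Css, the systemic dosing rate must be unchanged: F·D/τ = infusion rate.
D = rate × τ / F = 59.8 × 4 / 0.36 = 664.4 mg

664 mg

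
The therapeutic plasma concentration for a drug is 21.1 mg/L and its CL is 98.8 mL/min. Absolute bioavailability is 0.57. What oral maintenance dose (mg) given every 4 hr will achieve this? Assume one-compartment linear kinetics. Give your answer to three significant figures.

Convert clearance: 98.8 mL/min × 60 min/h ÷ 1000 mL/L = 5.928 L/h
At steady state, dose per interval replaces the amount cleared in that interval: F·D/τ = CL·Css.
D = CL × Css × τ / F = 5.928 × 21.1 × 4 / 0.57 = 877.8 mg

878 mg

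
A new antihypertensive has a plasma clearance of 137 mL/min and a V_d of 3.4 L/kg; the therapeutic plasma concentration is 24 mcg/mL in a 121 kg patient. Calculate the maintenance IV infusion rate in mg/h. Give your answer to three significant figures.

197 mg/h

Convert clearance: 137 mL/min × 60 min/h ÷ 1000 mL/L = 8.220 L/h
R₀ = 8.220 × 24 = 197.3 mg/h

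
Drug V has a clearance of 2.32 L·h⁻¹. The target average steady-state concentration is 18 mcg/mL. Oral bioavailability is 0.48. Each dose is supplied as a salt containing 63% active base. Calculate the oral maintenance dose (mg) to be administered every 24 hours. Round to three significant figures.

3310 mg

At steady state, dose per interval replaces the amount cleared in that interval: F·S·D/τ = CL·Css.
D = CL × Css × τ / F / S = 2.320 × 18 × 24 / 0.48 / 0.63 = 3314 mg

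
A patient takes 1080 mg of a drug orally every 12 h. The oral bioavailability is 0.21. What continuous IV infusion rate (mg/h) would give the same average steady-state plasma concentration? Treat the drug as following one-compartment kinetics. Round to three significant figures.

Equivalent systemic input: infusion rate = F·D/τ.
Rate = 0.21 × 1080 / 12 = 18.90 mg/h

18.9 mg/h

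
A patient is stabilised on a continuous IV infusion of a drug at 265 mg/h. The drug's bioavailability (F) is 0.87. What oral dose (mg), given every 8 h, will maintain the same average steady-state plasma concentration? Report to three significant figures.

2440 mg

To maintain the same Css, the systemic dosing rate must be unchanged: F·D/τ = infusion rate.
D = rate × τ / F = 265 × 8 / 0.87 = 2437 mg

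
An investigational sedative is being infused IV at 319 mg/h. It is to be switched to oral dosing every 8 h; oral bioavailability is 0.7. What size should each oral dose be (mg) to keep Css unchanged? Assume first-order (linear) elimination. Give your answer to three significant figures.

3650 mg

To maintain the same Css, the systemic dosing rate must be unchanged: F·D/τ = infusion rate.
D = rate × τ / F = 319 × 8 / 0.7 = 3646 mg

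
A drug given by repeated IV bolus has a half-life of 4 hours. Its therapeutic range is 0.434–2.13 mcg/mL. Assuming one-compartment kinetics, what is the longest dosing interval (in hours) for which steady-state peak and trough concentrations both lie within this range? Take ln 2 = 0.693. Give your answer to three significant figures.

9.18 h

k = 0.693 / t½ = 0.693 / 4 = 0.1733 h⁻¹
Between IV bolus doses, concentration decays as C = C₀·e^(−kτ), so C_peak/C_trough = e^(kτ).
τ_max = ln(C_peak/C_trough) / k = ln(2.13/0.434) / 0.1733 = 1.591 / 0.1733 = 9.181 h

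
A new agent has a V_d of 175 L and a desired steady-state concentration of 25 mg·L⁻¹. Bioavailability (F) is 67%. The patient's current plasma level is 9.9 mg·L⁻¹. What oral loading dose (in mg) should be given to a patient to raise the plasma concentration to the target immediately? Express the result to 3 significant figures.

3940 mg

Concentration deficit ΔC = 25 − 9.9 = 15.10 mg/L
LD = Vd × ΔC / F = 175.0 × 15.10 / 0.67 = 3944 mg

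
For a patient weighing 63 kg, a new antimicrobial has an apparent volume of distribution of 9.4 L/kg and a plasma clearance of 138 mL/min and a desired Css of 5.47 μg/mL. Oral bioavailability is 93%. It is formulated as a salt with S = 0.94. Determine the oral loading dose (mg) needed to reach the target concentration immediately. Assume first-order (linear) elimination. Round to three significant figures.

Total Vd = 9.4 × 63 = 592.2 L
LD = Vd × C / F / S = 592.2 × 5.470 / 0.93 / 0.94 = 3705 mg

3710 mg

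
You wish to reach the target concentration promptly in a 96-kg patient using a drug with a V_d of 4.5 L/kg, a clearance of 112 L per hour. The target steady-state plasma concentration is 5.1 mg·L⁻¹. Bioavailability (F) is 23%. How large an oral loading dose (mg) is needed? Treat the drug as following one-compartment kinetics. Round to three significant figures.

Total Vd = 4.5 × 96 = 432.0 L
LD = Vd × C / F = 432.0 × 5.100 / 0.23 = 9579 mg

9580 mg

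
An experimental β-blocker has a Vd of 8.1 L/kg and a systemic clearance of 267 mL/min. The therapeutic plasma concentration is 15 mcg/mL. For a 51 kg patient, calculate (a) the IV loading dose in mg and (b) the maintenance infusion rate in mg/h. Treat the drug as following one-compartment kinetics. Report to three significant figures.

(a) 6200 mg; (b) 240 mg/h

Vd = 8.1 L/kg × 51 kg = 413.1 L
LD = Vd · C_target = 413.1 × 15 = 6197 mg
CL = 267 mL/min = 267 × 0.06 = 16.02 L/h
Infusion rate = 16.02 L/h × 15 mg/L = 240.3 mg/h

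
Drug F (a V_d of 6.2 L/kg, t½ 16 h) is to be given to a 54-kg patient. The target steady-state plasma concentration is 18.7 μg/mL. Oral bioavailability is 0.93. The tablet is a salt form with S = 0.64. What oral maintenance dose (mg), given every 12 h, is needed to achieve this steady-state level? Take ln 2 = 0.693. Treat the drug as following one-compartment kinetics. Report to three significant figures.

Vd(total) = 54 kg × 6.2 L/kg = 334.8 L
k = 0.693/16 = 0.04331 h⁻¹, so CL = k·Vd = 0.04331 × 334.8 = 14.50 L/h
D = CL × Css × τ / F / S = 14.50 × 18.7 × 12 / 0.93 / 0.64 = 5467 mg

5470 mg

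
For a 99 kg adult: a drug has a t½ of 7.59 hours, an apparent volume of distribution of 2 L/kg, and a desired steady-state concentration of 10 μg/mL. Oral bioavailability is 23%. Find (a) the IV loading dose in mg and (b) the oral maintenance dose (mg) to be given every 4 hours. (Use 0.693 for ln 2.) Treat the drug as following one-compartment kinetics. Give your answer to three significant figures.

Vd = 2 L/kg × 99 kg = 198.0 L
LD = Vd × C = 198.0 × 10 = 1980 mg
CL = 0.693 × Vd / t½ = 0.693 × 198.0 / 7.59 = 18.08 L/h
D = CL × Css × τ / F = 18.08 × 10 × 4 / 0.23 = 3144 mg

(a) 1980 mg; (b) 3140 mg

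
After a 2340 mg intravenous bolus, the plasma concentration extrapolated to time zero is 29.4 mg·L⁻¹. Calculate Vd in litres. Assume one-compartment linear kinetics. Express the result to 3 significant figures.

Immediately after an IV bolus, C₀ = Dose / Vd, so Vd = Dose / C₀.
Vd = 2340 / 29.4 = 79.59 L

79.6 L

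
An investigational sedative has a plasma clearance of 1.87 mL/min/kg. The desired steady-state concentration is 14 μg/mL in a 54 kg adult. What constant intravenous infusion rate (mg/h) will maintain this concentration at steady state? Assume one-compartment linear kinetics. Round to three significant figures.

CL = 1.87 mL/min/kg × 54 kg = 101.0 mL/min = 101.0 × 60/1000 = 6.060 L/h
At steady state, infusion rate equals elimination rate: rate in = CL × Css.
Rate = CL × Css = 6.060 × 14 = 84.84 mg/h

84.8 mg/h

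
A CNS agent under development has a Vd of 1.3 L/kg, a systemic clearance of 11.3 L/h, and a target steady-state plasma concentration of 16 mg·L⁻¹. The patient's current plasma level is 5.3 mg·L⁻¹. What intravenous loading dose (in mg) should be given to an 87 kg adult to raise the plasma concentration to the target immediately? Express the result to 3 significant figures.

Vd(total) = 87 kg × 1.3 L/kg = 113.1 L
LD is governed by Vd — clearance does not enter the loading-dose calculation.
Concentration deficit ΔC = 16 − 5.3 = 10.70 mg/L
LD = Vd × ΔC = 113.1 × 10.70 = 1210 mg

1210 mg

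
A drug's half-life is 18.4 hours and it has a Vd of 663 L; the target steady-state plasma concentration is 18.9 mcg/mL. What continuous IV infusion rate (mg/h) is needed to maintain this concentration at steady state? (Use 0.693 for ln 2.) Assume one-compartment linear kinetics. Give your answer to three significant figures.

CL = ln 2 · Vd / t½ = 0.693 × 663.0 / 18.4 = 24.97 L/h
Infusion rate = CL × Css = 24.97 × 18.9 = 471.9 mg/h

472 mg/h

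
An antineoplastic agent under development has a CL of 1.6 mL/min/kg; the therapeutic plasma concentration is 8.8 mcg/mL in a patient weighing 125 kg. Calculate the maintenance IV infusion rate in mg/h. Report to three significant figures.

106 mg/h

CL = 1.6 mL/min/kg × 125 kg = 200.0 mL/min = 200.0 × 60/1000 = 12.00 L/h
Rate = CL × Css = 12.00 × 8.8 = 105.6 mg/h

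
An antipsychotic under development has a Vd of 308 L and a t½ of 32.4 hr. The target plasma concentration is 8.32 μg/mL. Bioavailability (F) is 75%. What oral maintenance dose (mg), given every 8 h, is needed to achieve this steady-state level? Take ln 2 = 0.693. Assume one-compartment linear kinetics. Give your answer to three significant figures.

585 mg

CL = ln 2 · Vd / t½ = 0.693 × 308.0 / 32.4 = 6.588 L/h
D = CL × Css × τ / F = 6.588 × 8.32 × 8 / 0.75 = 584.7 mg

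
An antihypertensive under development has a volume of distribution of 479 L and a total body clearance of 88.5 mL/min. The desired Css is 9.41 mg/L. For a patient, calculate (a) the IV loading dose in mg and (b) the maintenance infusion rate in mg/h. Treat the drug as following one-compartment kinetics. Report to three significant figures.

(a) 4510 mg; (b) 50.0 mg/h

Loading: fill Vd to C_target → 479.0 L × 9.41 mg/L = 4507 mg
Convert clearance: 88.5 mL/min × 60 min/h ÷ 1000 mL/L = 5.310 L/h
Maintenance: replace elimination → rate = CL × Css = 5.310 × 9.41 = 49.97 mg/h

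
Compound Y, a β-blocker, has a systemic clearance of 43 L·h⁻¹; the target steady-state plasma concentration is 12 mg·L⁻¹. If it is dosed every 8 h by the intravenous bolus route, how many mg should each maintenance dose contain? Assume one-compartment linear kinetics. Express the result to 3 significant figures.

D = CL × Css × τ = 43.00 × 12 × 8 = 4128 mg

4130 mg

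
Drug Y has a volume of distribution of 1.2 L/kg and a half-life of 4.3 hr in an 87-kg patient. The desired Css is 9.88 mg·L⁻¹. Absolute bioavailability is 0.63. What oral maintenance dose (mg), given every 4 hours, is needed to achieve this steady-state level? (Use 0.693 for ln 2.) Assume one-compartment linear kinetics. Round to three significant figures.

1060 mg

Vd = 1.2 L/kg × 87 kg = 104.4 L
CL = ln 2 · Vd / t½ = 0.693 × 104.4 / 4.3 = 16.83 L/h
D = CL × Css × τ / F = 16.83 × 9.88 × 4 / 0.63 = 1056 mg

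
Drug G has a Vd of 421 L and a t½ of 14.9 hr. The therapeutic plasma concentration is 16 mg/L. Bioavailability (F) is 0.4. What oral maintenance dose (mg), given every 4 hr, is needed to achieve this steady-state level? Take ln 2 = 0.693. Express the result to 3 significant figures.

CL = 0.693 × Vd / t½ = 0.693 × 421.0 / 14.9 = 19.58 L/h
D = CL × Css × τ / F = 19.58 × 16 × 4 / 0.4 = 3133 mg

3130 mg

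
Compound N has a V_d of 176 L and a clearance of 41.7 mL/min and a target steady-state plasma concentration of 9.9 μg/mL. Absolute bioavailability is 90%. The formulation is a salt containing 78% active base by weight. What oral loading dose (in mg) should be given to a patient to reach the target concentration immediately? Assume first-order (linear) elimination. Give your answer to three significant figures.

2480 mg

LD = Vd × C / F / S = 176.0 × 9.900 / 0.9 / 0.78 = 2482 mg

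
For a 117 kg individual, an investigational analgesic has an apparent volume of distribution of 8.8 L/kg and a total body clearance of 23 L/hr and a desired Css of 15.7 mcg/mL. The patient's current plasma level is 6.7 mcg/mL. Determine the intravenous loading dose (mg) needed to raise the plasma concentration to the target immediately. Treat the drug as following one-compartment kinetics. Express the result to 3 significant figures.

Vd(total) = 117 kg × 8.8 L/kg = 1030 L
Concentration deficit ΔC = 15.7 − 6.7 = 9.000 mg/L
LD = Vd × ΔC = 1030 × 9.000 = 9270 mg

9270 mg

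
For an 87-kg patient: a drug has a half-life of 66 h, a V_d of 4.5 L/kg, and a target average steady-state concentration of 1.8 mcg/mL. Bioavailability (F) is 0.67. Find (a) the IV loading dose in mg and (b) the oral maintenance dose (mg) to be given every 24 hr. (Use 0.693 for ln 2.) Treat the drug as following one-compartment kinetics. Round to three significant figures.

Vd = 4.5 L/kg × 87 kg = 391.5 L
LD = Vd × C = 391.5 × 1.8 = 704.7 mg
CL = 0.693 × Vd / t½ = 0.693 × 391.5 / 66 = 4.111 L/h
D = CL × Css × τ / F = 4.111 × 1.8 × 24 / 0.67 = 265.1 mg

(a) 705 mg; (b) 265 mg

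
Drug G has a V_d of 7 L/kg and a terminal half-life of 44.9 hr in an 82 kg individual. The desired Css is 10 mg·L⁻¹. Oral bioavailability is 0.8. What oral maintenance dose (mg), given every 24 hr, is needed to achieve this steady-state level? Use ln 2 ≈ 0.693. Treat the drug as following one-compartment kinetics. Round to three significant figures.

2660 mg

Vd(total) = 82 kg × 7 L/kg = 574.0 L
CL = ln 2 · Vd / t½ = 0.693 × 574.0 / 44.9 = 8.859 L/h
D = CL × Css × τ / F = 8.859 × 10 × 24 / 0.8 = 2658 mg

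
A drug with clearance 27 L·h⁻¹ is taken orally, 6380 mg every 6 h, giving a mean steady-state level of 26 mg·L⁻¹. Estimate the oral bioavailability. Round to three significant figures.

F·D/τ = CL·Css at steady state → F = CL·Css·τ / D.
F = 27 × 26 × 6 / 6380 = 0.660

0.660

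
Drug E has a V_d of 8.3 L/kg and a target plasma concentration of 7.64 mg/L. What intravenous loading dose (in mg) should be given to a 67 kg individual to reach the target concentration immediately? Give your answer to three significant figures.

Vd = 8.3 L/kg × 67 kg = 556.1 L
LD = Vd × C = 556.1 × 7.640 = 4249 mg

4250 mg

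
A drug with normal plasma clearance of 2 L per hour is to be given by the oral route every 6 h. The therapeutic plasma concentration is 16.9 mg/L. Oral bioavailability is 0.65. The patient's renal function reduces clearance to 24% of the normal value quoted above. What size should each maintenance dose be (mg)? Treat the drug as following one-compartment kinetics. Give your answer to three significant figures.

Patient clearance = 0.24 × 2.000 = 0.4800 L/h
D = CL × Css × τ / F = 0.4800 × 16.9 × 6 / 0.65 = 74.88 mg

74.9 mg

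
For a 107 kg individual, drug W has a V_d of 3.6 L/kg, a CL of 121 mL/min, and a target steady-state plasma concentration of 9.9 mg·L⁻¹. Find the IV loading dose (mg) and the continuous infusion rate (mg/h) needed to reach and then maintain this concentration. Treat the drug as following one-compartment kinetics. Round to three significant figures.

Vd = 3.6 L/kg × 107 kg = 385.2 L
Loading dose = Vd × C = 385.2 × 9.9 = 3813 mg
CL = 121 mL/min = 121 × 0.06 = 7.260 L/h
Infusion rate = 7.260 L/h × 9.9 mg/L = 71.87 mg/h

(a) 3810 mg; (b) 71.9 mg/h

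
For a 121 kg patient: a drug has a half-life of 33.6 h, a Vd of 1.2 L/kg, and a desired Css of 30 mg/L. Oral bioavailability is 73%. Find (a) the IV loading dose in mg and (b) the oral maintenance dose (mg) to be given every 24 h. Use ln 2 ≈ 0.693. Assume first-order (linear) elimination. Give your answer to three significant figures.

(a) 4360 mg; (b) 2950 mg

Vd = 1.2 L/kg × 121 kg = 145.2 L
LD = Vd × C = 145.2 × 30 = 4356 mg
CL = 0.693 × Vd / t½ = 0.693 × 145.2 / 33.6 = 2.995 L/h
D = CL × Css × τ / F = 2.995 × 30 × 24 / 0.73 = 2954 mg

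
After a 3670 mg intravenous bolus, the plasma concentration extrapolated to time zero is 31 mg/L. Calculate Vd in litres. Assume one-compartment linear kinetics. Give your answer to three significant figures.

118 L

Immediately after an IV bolus, C₀ = Dose / Vd, so Vd = Dose / C₀.
Vd = 3670 / 31 = 118.4 L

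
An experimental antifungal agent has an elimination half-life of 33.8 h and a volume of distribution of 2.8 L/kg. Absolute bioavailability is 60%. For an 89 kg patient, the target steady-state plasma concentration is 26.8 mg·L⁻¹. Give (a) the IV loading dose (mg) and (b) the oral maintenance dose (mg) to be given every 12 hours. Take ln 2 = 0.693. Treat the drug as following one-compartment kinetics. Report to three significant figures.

Total Vd = 2.8 × 89 = 249.2 L
LD = Vd × C = 249.2 × 26.8 = 6679 mg
CL = 0.693 × Vd / t½ = 0.693 × 249.2 / 33.8 = 5.109 L/h
D = CL × Css × τ / F = 5.109 × 26.8 × 12 / 0.6 = 2738 mg

(a) 6680 mg; (b) 2740 mg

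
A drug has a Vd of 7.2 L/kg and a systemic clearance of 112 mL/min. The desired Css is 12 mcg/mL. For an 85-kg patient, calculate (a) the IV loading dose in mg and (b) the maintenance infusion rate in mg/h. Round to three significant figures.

(a) 7340 mg; (b) 80.6 mg/h

Total Vd = 7.2 × 85 = 612.0 L
LD = Vd · C_target = 612.0 × 12 = 7344 mg
CL = 112 mL/min × 60/1000 = 6.720 L/h
Maintenance: replace elimination → rate = CL × Css = 6.720 × 12 = 80.64 mg/h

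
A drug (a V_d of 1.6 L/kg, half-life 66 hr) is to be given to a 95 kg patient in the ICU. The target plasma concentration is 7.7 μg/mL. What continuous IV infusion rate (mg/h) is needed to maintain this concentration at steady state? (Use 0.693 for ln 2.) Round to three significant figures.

12.3 mg/h

Total Vd = 1.6 × 95 = 152.0 L
CL = 0.693 × Vd / t½ = 0.693 × 152.0 / 66 = 1.596 L/h
Infusion rate = CL × Css = 1.596 × 7.7 = 12.29 mg/h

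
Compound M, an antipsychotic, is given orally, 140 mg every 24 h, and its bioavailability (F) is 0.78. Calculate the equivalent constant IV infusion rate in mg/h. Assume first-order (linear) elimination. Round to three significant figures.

Equivalent systemic input: infusion rate = F·D/τ.
Rate = 0.78 × 140 / 24 = 4.550 mg/h

4.55 mg/h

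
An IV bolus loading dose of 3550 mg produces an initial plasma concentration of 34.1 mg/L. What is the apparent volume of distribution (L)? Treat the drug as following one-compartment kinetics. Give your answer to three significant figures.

104 L

Immediately after an IV bolus, C₀ = Dose / Vd, so Vd = Dose / C₀.
Vd = 3550 / 34.1 = 104.1 L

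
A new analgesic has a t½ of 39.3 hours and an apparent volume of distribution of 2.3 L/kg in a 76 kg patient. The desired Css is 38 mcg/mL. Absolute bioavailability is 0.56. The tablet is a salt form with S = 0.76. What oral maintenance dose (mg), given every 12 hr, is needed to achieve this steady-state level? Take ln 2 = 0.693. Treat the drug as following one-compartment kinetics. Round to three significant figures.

Vd = 2.3 L/kg × 76 kg = 174.8 L
k = 0.693/39.3 = 0.01763 h⁻¹, so CL = k·Vd = 0.01763 × 174.8 = 3.082 L/h
D = CL × Css × τ / F / S = 3.082 × 38 × 12 / 0.56 / 0.76 = 3302 mg

3300 mg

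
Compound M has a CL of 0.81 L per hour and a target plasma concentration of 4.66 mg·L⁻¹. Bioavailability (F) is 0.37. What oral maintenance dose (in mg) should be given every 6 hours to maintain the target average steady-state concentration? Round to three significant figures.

61.2 mg

At steady state, dose per interval replaces the amount cleared in that interval: F·D/τ = CL·Css.
D = CL × Css × τ / F = 0.8100 × 4.66 × 6 / 0.37 = 61.21 mg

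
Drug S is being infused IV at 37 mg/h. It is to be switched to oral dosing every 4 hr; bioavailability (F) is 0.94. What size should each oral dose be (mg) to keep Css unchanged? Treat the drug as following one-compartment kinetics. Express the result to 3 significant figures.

157 mg

To maintain the same Css, the systemic dosing rate must be unchanged: F·D/τ = infusion rate.
D = rate × τ / F = 37 × 4 / 0.94 = 157.4 mg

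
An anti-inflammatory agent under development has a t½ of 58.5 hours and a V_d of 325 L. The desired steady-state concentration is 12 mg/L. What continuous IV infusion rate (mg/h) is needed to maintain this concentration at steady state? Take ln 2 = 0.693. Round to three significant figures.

k = 0.693/58.5 = 0.01185 h⁻¹, so CL = k·Vd = 0.01185 × 325.0 = 3.851 L/h
Infusion rate = CL × Css = 3.851 × 12 = 46.21 mg/h

46.2 mg/h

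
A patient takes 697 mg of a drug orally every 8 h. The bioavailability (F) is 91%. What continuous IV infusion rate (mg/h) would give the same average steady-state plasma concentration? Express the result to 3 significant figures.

Equivalent systemic input: infusion rate = F·D/τ.
Rate = 0.91 × 697 / 8 = 79.28 mg/h

79.3 mg/h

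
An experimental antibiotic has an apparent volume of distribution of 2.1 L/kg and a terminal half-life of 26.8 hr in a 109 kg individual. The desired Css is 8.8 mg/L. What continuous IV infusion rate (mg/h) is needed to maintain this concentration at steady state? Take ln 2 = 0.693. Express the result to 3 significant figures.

52.1 mg/h

Total Vd = 2.1 × 109 = 228.9 L
CL = ln 2 · Vd / t½ = 0.693 × 228.9 / 26.8 = 5.919 L/h
Infusion rate = CL × Css = 5.919 × 8.8 = 52.09 mg/h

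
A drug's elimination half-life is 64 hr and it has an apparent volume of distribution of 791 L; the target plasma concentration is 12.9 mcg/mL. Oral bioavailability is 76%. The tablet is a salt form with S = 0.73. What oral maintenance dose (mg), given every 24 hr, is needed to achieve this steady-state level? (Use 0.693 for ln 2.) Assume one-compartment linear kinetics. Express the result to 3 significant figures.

4780 mg

k = 0.693/64 = 0.01083 h⁻¹, so CL = k·Vd = 0.01083 × 791.0 = 8.567 L/h
D = CL × Css × τ / F / S = 8.567 × 12.9 × 24 / 0.76 / 0.73 = 4781 mg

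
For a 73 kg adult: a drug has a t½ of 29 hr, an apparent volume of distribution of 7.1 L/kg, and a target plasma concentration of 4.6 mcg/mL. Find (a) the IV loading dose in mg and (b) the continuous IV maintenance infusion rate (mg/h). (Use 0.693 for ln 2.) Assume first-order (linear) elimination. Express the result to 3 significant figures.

Vd(total) = 73 kg × 7.1 L/kg = 518.3 L
LD = Vd × C = 518.3 × 4.6 = 2384 mg
CL = 0.693 × Vd / t½ = 0.693 × 518.3 / 29 = 12.39 L/h
Infusion rate = CL × Css = 12.39 × 4.6 = 56.99 mg/h

(a) 2380 mg; (b) 57.0 mg/h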